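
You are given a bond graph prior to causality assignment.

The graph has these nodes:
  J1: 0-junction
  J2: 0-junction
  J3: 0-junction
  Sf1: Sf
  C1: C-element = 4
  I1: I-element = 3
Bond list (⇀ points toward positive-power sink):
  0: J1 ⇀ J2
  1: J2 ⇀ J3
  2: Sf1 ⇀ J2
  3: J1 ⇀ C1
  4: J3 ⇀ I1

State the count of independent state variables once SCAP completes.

2  (C1, I1 all integral)

bond 2 stroke at Sf1  (Sf1 (Sf) sets flow on bond)
bond 3 stroke at J1  (C1 integral (e out))
bond 0 stroke at J2  (J1 effort already set via bond 3)
bond 1 stroke at J3  (J2 effort already set via bond 0)
bond 4 stroke at I1  (common-e at J3 fixed by 1)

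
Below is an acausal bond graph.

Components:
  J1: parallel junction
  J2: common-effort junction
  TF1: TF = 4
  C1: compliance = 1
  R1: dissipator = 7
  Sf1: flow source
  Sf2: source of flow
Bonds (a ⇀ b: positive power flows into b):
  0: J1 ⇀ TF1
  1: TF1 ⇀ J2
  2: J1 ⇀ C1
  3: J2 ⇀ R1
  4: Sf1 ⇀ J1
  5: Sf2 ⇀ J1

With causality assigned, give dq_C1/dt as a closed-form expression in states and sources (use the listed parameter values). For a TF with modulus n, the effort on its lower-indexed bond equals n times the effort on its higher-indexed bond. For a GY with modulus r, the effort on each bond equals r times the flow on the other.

β4 →Sf1  (Sf1: flow source, stroke at near end)
β5 →Sf2  (Sf2 (Sf) sets flow on bond)
β2 →J1  (prefer integral on C1)
β0 →TF1  (J1: bond 2 brought effort, rest push out)
β1 →J2  (TF TF1: opposite of bond 0)
β3 →R1  (J2 effort already set via bond 1)

dq_C1/dt = F_Sf1 + F_Sf2 - q_C1/112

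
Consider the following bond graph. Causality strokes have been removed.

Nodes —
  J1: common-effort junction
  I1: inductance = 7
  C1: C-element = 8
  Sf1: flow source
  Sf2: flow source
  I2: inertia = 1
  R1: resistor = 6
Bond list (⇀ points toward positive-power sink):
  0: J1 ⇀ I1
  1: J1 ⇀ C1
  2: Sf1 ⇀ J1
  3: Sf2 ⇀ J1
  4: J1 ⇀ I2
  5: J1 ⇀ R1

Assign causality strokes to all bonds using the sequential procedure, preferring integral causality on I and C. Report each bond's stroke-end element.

β2 →Sf1  (Sf1 (Sf) sets flow on bond)
β3 →Sf2  (Sf2 (Sf) sets flow on bond)
β0 →I1  (I1 integral (f out))
β1 →J1  (prefer integral on C1)
β4 →I2  (J1: bond 1 brought effort, rest push out)
β5 →R1  (J1 effort already set via bond 1)

#0 stroke at I1
#1 stroke at J1
#2 stroke at Sf1
#3 stroke at Sf2
#4 stroke at I2
#5 stroke at R1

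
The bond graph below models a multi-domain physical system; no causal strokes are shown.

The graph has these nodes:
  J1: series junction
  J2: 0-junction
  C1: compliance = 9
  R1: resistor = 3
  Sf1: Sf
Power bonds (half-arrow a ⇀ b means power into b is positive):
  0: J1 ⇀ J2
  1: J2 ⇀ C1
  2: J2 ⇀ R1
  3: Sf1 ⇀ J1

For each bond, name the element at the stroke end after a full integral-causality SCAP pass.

#3 →Sf1  (Sf1 fixes flow; stroke at Sf1)
#0 →J1  (J1: bond 3 brought flow, rest push out)
#1 →J2  (C1: C, integral causality)
#2 →R1  (common-e at J2 fixed by 1)

bond 0 →J1
bond 1 →J2
bond 2 →R1
bond 3 →Sf1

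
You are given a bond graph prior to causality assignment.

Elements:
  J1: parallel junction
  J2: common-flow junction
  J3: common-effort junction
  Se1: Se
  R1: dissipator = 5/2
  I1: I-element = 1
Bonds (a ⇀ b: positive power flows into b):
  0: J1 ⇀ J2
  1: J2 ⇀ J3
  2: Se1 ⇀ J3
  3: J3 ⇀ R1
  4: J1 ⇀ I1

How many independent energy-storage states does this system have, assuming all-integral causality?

1  (I1 all integral)

b2 stroke at J3  (Se1 fixes effort; stroke away)
b1 stroke at J2  (J3 effort already set via bond 2)
b3 stroke at R1  (common-e at J3 fixed by 2)
b0 stroke at J1  (only one flow-in slot at J2)
b4 stroke at I1  (0-jn J1 has e-setter on 0)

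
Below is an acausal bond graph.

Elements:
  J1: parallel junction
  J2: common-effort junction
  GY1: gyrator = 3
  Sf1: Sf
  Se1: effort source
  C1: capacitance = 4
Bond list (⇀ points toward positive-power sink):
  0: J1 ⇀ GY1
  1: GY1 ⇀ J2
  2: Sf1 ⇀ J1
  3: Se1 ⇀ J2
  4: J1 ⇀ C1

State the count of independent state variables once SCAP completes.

bond 2 →Sf1  (Sf1: flow source, stroke at near end)
bond 3 →J2  (Se1: effort source, stroke at far end)
bond 1 →GY1  (J2 effort already set via bond 3)
bond 0 →GY1  (GY1 both-in/both-out from 1)
bond 4 →J1  (J1: last free bond brings effort in)

1  (C1 all integral)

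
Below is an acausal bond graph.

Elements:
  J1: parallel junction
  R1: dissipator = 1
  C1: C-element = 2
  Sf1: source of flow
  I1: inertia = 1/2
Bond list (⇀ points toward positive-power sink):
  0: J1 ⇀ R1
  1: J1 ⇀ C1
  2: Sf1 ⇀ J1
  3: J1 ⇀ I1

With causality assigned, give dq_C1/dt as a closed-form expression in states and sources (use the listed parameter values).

#2 →Sf1  (source Sf1 imposes f)
#1 →J1  (C1: C, integral causality)
#0 →R1  (J1 effort already set via bond 1)
#3 →I1  (common-e at J1 fixed by 1)

dq_C1/dt = F_Sf1 - 2*p_I1 - q_C1/2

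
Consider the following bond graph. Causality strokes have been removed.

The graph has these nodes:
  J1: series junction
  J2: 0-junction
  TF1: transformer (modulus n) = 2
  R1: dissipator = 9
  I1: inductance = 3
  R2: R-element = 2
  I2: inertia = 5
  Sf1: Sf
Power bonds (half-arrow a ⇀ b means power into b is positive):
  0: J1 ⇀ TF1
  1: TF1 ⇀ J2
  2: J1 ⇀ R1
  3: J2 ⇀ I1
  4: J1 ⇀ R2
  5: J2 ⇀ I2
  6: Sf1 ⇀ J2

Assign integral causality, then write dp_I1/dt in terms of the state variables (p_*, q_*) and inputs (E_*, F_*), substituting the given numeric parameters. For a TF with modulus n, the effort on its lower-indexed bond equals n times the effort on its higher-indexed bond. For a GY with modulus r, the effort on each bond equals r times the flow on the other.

bond 6 stroke at Sf1  (source Sf1 imposes f)
bond 3 stroke at I1  (prefer integral on I1)
bond 5 stroke at I2  (prefer integral on I2)
bond 1 stroke at J2  (J2: last free bond brings effort in)
bond 0 stroke at TF1  (TF1 one-in-one-out from 1)
bond 2 stroke at J1  (1-jn J1 has f-setter on 0)
bond 4 stroke at J1  (1-jn J1 has f-setter on 0)

dp_I1/dt = 11*F_Sf1/4 - 11*p_I1/12 - 11*p_I2/20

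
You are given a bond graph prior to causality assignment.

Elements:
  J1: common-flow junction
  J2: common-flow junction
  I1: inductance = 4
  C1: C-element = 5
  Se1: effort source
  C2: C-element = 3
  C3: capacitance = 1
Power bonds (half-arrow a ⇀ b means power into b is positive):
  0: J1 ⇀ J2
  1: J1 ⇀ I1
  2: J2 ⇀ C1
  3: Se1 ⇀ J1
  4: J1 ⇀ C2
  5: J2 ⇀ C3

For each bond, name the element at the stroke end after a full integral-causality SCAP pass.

β0 →J1
β1 →I1
β2 →J2
β3 →J1
β4 →J1
β5 →J2

b3 →J1  (Se1 fixes effort; stroke away)
b1 →I1  (prefer integral on I1)
b0 →J1  (1-jn J1 has f-setter on 1)
b4 →J1  (J1 flow already set via bond 1)
b2 →J2  (common-f at J2 fixed by 0)
b5 →J2  (1-jn J2 has f-setter on 0)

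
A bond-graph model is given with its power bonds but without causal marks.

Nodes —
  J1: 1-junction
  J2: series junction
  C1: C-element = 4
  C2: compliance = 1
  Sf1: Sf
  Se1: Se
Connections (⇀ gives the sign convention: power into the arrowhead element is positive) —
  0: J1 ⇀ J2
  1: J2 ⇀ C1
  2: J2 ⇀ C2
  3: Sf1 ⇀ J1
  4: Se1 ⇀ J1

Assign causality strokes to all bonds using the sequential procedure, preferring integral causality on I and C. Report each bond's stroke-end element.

b0 →J1
b1 →J2
b2 →J2
b3 →Sf1
b4 →J1

β3 →Sf1  (Sf1 fixes flow; stroke at Sf1)
β4 →J1  (Se1 fixes effort; stroke away)
β0 →J1  (1-jn J1 has f-setter on 3)
β1 →J2  (J2: bond 0 brought flow, rest push out)
β2 →J2  (J2 flow already set via bond 0)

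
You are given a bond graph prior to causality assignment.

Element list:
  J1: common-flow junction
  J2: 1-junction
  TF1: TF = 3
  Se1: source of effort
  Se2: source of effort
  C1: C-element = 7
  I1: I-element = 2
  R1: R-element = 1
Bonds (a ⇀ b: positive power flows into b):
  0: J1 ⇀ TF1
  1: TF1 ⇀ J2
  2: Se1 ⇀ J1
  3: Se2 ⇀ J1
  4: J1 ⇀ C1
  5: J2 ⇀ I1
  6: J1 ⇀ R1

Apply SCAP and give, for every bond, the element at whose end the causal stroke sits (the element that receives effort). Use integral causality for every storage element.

b2 stroke→J1  (Se1: effort source, stroke at far end)
b3 stroke→J1  (source Se2 imposes e)
b4 stroke→J1  (prefer integral on C1)
b5 stroke→I1  (I1 integral (f out))
b1 stroke→J2  (J2: bond 5 brought flow, rest push out)
b0 stroke→TF1  (TF1 one-in-one-out from 1)
b6 stroke→J1  (common-f at J1 fixed by 0)

β0 stroke→TF1
β1 stroke→J2
β2 stroke→J1
β3 stroke→J1
β4 stroke→J1
β5 stroke→I1
β6 stroke→J1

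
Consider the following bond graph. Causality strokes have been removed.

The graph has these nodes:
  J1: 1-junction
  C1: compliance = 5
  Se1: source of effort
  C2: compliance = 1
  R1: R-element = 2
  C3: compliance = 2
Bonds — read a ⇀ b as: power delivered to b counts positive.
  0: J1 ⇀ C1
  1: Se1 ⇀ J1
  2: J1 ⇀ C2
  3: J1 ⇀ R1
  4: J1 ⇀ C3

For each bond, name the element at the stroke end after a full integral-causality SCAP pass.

bond 0 stroke→J1
bond 1 stroke→J1
bond 2 stroke→J1
bond 3 stroke→R1
bond 4 stroke→J1

#1 stroke→J1  (Se1 fixes effort; stroke away)
#0 stroke→J1  (C1 integral (e out))
#2 stroke→J1  (C2: C, integral causality)
#4 stroke→J1  (prefer integral on C3)
#3 stroke→R1  (J1: last free bond brings flow in)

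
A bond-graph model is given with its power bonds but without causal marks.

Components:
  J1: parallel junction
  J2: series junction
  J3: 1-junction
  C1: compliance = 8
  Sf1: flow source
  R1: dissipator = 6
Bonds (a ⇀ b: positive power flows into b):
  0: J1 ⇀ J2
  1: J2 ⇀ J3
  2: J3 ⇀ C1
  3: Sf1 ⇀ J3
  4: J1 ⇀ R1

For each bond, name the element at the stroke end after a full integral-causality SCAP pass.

bond 3 →Sf1  (Sf1: flow source, stroke at near end)
bond 1 →J3  (common-f at J3 fixed by 3)
bond 2 →J3  (common-f at J3 fixed by 3)
bond 0 →J2  (J2 flow already set via bond 1)
bond 4 →J1  (only one effort-in slot at J1)

bond 0 |J2
bond 1 |J3
bond 2 |J3
bond 3 |Sf1
bond 4 |J1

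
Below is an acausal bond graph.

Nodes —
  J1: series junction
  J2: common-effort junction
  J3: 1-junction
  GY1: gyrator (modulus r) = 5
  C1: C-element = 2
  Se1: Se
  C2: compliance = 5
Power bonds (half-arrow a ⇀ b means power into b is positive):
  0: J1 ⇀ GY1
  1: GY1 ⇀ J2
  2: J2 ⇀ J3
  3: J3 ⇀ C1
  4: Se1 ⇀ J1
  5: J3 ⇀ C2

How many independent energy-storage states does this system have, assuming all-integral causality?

β4 stroke→J1  (source Se1 imposes e)
β0 stroke→GY1  (only one flow-in slot at J1)
β1 stroke→GY1  (GY1 both-in/both-out from 0)
β2 stroke→J2  (only one effort-in slot at J2)
β3 stroke→J3  (1-jn J3 has f-setter on 2)
β5 stroke→J3  (J3: bond 2 brought flow, rest push out)

2  (C1, C2 all integral)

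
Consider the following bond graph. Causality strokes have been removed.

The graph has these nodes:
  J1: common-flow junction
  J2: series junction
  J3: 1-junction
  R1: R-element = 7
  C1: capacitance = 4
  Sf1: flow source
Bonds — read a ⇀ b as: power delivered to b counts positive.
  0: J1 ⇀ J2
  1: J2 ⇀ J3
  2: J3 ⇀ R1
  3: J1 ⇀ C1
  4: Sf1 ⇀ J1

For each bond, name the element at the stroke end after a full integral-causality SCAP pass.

b4 stroke→Sf1  (Sf1 fixes flow; stroke at Sf1)
b0 stroke→J1  (common-f at J1 fixed by 4)
b3 stroke→J1  (J1: bond 4 brought flow, rest push out)
b1 stroke→J2  (common-f at J2 fixed by 0)
b2 stroke→J3  (common-f at J3 fixed by 1)

bond 0 →J1
bond 1 →J2
bond 2 →J3
bond 3 →J1
bond 4 →Sf1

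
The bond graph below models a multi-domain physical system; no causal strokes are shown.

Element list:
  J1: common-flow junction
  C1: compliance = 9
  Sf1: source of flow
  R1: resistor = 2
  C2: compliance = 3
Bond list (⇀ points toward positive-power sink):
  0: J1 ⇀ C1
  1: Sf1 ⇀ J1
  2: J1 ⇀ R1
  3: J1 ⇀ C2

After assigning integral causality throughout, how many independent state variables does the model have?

2  (C1, C2 all integral)

β1 →Sf1  (Sf1 (Sf) sets flow on bond)
β0 →J1  (J1: bond 1 brought flow, rest push out)
β2 →J1  (J1: bond 1 brought flow, rest push out)
β3 →J1  (common-f at J1 fixed by 1)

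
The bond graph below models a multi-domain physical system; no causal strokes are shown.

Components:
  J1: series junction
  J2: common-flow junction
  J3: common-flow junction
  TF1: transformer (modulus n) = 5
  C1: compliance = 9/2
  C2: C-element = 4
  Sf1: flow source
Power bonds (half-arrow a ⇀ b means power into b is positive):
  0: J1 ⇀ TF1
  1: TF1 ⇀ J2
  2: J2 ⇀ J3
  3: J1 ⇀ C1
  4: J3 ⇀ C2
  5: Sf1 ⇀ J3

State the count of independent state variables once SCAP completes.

2  (C1, C2 all integral)

b5 |Sf1  (source Sf1 imposes f)
b2 |J3  (common-f at J3 fixed by 5)
b4 |J3  (1-jn J3 has f-setter on 5)
b1 |J2  (J2 flow already set via bond 2)
b0 |TF1  (TF1: transformer flips bond 1)
b3 |J1  (J1 flow already set via bond 0)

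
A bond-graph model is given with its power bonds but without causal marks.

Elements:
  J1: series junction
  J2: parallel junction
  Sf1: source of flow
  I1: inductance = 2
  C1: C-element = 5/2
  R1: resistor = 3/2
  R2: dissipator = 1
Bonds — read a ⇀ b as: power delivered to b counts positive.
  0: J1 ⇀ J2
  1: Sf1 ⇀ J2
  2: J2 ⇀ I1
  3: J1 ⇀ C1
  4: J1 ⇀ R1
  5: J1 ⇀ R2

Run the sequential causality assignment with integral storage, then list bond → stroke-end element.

b1 stroke→Sf1  (source Sf1 imposes f)
b2 stroke→I1  (I1: I, integral causality)
b0 stroke→J2  (closing 0-jn rule on J2)
b3 stroke→J1  (common-f at J1 fixed by 0)
b4 stroke→J1  (J1: bond 0 brought flow, rest push out)
b5 stroke→J1  (J1: bond 0 brought flow, rest push out)

bond 0 stroke→J2
bond 1 stroke→Sf1
bond 2 stroke→I1
bond 3 stroke→J1
bond 4 stroke→J1
bond 5 stroke→J1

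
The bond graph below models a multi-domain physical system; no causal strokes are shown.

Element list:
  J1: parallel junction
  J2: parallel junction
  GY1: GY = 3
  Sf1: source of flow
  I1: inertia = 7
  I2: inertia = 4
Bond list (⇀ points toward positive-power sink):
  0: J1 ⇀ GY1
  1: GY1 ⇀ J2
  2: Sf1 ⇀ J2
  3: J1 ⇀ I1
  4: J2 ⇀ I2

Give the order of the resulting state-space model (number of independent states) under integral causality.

bond 2 stroke at Sf1  (Sf1 (Sf) sets flow on bond)
bond 3 stroke at I1  (prefer integral on I1)
bond 0 stroke at J1  (closing 0-jn rule on J1)
bond 1 stroke at J2  (through GY1, causality inverts; strokes same side of GY1)
bond 4 stroke at I2  (common-e at J2 fixed by 1)

2  (I1, I2 all integral)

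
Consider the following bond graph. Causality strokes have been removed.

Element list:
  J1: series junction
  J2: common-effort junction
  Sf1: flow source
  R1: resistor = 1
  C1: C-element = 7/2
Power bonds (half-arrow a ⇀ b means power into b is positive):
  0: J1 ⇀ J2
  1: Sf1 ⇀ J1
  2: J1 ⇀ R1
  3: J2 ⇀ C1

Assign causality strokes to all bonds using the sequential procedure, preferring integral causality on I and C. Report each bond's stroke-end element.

β1 stroke→Sf1  (Sf1 fixes flow; stroke at Sf1)
β0 stroke→J1  (1-jn J1 has f-setter on 1)
β2 stroke→J1  (common-f at J1 fixed by 1)
β3 stroke→J2  (J2: last free bond brings effort in)

b0 stroke at J1
b1 stroke at Sf1
b2 stroke at J1
b3 stroke at J2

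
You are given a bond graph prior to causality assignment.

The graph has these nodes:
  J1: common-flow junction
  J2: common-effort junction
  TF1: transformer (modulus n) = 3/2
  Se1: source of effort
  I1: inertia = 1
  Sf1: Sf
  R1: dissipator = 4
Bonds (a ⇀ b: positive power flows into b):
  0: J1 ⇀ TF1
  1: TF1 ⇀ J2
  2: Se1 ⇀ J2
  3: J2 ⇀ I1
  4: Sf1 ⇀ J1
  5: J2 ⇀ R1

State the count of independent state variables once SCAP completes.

1  (I1 all integral)

b2 stroke at J2  (Se1 (Se) sets effort on bond)
b4 stroke at Sf1  (Sf1 (Sf) sets flow on bond)
b0 stroke at J1  (1-jn J1 has f-setter on 4)
b1 stroke at TF1  (J2 effort already set via bond 2)
b3 stroke at I1  (J2: bond 2 brought effort, rest push out)
b5 stroke at R1  (J2 effort already set via bond 2)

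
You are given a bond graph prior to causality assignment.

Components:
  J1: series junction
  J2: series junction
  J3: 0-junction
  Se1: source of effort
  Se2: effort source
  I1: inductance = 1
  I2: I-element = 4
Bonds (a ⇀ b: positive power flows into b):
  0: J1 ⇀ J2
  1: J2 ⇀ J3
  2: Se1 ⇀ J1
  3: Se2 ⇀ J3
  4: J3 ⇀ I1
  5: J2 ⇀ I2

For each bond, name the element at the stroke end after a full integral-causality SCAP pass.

b2 stroke at J1  (Se1 (Se) sets effort on bond)
b3 stroke at J3  (Se2 fixes effort; stroke away)
b0 stroke at J2  (J1: last free bond brings flow in)
b1 stroke at J2  (J3 effort already set via bond 3)
b4 stroke at I1  (J3: bond 3 brought effort, rest push out)
b5 stroke at I2  (J2: last free bond brings flow in)

bond 0 |J2
bond 1 |J2
bond 2 |J1
bond 3 |J3
bond 4 |I1
bond 5 |I2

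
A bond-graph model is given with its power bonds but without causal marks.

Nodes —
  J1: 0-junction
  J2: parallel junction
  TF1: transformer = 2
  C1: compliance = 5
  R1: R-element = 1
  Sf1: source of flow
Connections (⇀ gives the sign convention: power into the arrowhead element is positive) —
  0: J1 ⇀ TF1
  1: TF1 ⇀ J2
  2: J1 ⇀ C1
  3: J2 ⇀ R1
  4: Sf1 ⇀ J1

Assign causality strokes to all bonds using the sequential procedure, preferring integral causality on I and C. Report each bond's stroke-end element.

#4 stroke→Sf1  (Sf1 (Sf) sets flow on bond)
#2 stroke→J1  (C1 outputs effort q/C1)
#0 stroke→TF1  (J1: bond 2 brought effort, rest push out)
#1 stroke→J2  (TF1: transformer flips bond 0)
#3 stroke→R1  (J2 effort already set via bond 1)

β0 stroke→TF1
β1 stroke→J2
β2 stroke→J1
β3 stroke→R1
β4 stroke→Sf1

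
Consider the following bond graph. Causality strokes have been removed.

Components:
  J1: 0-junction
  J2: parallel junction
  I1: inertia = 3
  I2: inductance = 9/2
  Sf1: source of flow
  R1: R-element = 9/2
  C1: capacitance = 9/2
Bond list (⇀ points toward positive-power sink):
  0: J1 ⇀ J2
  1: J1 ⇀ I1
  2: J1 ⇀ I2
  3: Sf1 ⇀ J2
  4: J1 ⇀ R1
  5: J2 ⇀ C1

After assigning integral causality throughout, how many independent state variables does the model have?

3  (C1, I1, I2 all integral)

bond 3 stroke at Sf1  (Sf1: flow source, stroke at near end)
bond 1 stroke at I1  (I1: I, integral causality)
bond 2 stroke at I2  (I2 integral (f out))
bond 5 stroke at J2  (C1 integral (e out))
bond 0 stroke at J1  (common-e at J2 fixed by 5)
bond 4 stroke at R1  (common-e at J1 fixed by 0)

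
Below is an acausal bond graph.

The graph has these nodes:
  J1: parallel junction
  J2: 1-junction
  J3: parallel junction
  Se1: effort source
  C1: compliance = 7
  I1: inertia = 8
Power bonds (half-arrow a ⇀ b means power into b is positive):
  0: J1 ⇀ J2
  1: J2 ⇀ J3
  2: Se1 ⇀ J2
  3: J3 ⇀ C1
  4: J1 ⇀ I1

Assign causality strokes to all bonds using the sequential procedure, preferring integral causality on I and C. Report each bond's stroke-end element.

#2 |J2  (Se1 (Se) sets effort on bond)
#3 |J3  (C1 integral (e out))
#1 |J2  (J3 effort already set via bond 3)
#0 |J1  (J2 needs exactly one f-in)
#4 |I1  (0-jn J1 has e-setter on 0)

bond 0 stroke at J1
bond 1 stroke at J2
bond 2 stroke at J2
bond 3 stroke at J3
bond 4 stroke at I1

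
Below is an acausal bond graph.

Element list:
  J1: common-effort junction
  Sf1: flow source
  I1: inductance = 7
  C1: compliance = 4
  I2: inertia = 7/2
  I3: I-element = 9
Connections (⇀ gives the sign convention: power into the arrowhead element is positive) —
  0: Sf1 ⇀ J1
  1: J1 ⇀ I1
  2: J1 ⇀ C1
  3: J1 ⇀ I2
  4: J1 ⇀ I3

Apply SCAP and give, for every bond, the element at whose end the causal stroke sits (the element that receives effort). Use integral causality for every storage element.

b0 stroke→Sf1  (Sf1: flow source, stroke at near end)
b1 stroke→I1  (I1 outputs flow p/I1)
b2 stroke→J1  (C1 outputs effort q/C1)
b3 stroke→I2  (J1 effort already set via bond 2)
b4 stroke→I3  (J1 effort already set via bond 2)

β0 stroke→Sf1
β1 stroke→I1
β2 stroke→J1
β3 stroke→I2
β4 stroke→I3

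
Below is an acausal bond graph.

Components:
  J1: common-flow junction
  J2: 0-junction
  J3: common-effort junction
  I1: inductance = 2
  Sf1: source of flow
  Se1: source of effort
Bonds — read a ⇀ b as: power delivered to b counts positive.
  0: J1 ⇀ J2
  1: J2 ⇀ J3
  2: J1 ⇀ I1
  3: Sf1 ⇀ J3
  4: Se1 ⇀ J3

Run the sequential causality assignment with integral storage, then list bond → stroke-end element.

b3 |Sf1  (Sf1 fixes flow; stroke at Sf1)
b4 |J3  (source Se1 imposes e)
b1 |J2  (J3: bond 4 brought effort, rest push out)
b0 |J1  (J2: bond 1 brought effort, rest push out)
b2 |I1  (closing 1-jn rule on J1)

bond 0 stroke at J1
bond 1 stroke at J2
bond 2 stroke at I1
bond 3 stroke at Sf1
bond 4 stroke at J3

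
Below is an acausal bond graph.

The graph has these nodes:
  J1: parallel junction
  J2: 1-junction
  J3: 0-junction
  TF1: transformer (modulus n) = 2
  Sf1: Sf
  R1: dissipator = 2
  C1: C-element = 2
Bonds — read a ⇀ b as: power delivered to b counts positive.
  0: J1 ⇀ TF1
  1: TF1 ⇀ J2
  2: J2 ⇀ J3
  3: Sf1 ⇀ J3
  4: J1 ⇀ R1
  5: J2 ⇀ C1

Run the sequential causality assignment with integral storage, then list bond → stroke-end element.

bond 3 stroke→Sf1  (source Sf1 imposes f)
bond 2 stroke→J3  (J3: last free bond brings effort in)
bond 1 stroke→J2  (1-jn J2 has f-setter on 2)
bond 5 stroke→J2  (J2: bond 2 brought flow, rest push out)
bond 0 stroke→TF1  (through TF1, causality passes straight; one stroke at TF1)
bond 4 stroke→J1  (J1: last free bond brings effort in)

β0 |TF1
β1 |J2
β2 |J3
β3 |Sf1
β4 |J1
β5 |J2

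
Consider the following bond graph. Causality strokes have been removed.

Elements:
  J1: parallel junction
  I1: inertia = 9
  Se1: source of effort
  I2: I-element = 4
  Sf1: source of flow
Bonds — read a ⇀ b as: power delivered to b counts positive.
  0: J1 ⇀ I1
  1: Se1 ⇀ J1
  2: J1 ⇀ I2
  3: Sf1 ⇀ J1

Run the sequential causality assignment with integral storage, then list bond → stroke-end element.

b1 stroke at J1  (Se1 fixes effort; stroke away)
b3 stroke at Sf1  (Sf1 fixes flow; stroke at Sf1)
b0 stroke at I1  (0-jn J1 has e-setter on 1)
b2 stroke at I2  (common-e at J1 fixed by 1)

b0 stroke at I1
b1 stroke at J1
b2 stroke at I2
b3 stroke at Sf1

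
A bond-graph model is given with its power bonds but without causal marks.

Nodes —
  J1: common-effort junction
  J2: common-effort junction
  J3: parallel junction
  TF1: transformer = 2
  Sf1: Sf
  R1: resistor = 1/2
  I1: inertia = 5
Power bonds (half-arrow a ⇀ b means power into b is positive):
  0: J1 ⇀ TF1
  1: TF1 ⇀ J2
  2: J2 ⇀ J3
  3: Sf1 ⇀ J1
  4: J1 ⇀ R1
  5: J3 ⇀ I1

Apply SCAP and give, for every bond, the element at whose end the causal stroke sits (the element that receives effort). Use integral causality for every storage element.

bond 0 →TF1
bond 1 →J2
bond 2 →J3
bond 3 →Sf1
bond 4 →J1
bond 5 →I1

b3 stroke→Sf1  (Sf1 fixes flow; stroke at Sf1)
b5 stroke→I1  (I1 outputs flow p/I1)
b2 stroke→J3  (J3: last free bond brings effort in)
b1 stroke→J2  (closing 0-jn rule on J2)
b0 stroke→TF1  (through TF1, causality passes straight; one stroke at TF1)
b4 stroke→J1  (J1 needs exactly one e-in)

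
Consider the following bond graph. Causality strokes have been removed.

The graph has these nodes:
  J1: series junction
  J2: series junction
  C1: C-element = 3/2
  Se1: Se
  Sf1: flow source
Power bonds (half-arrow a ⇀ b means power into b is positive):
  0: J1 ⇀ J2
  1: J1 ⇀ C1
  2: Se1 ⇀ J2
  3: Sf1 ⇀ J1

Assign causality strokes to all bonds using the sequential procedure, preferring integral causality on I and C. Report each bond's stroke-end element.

b0 stroke at J1
b1 stroke at J1
b2 stroke at J2
b3 stroke at Sf1

β2 →J2  (source Se1 imposes e)
β3 →Sf1  (Sf1 fixes flow; stroke at Sf1)
β0 →J1  (J1 flow already set via bond 3)
β1 →J1  (1-jn J1 has f-setter on 3)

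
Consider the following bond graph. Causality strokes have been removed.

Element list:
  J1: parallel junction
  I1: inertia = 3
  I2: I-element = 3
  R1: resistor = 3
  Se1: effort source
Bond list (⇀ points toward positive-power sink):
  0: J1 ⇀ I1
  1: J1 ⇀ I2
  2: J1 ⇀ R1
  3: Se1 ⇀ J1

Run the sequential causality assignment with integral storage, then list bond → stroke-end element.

bond 0 stroke→I1
bond 1 stroke→I2
bond 2 stroke→R1
bond 3 stroke→J1

bond 3 →J1  (source Se1 imposes e)
bond 0 →I1  (J1 effort already set via bond 3)
bond 1 →I2  (J1: bond 3 brought effort, rest push out)
bond 2 →R1  (J1 effort already set via bond 3)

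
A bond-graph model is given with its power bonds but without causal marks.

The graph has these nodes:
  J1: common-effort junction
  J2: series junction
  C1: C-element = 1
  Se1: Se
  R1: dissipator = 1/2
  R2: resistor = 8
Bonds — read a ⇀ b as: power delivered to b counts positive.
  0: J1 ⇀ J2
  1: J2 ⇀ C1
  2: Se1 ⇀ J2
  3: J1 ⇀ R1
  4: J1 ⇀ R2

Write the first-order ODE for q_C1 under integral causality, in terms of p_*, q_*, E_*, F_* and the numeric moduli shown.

dq_C1/dt = 17*E_Se1/8 - 17*q_C1/8

#2 |J2  (Se1 fixes effort; stroke away)
#1 |J2  (C1 integral (e out))
#0 |J1  (closing 1-jn rule on J2)
#3 |R1  (0-jn J1 has e-setter on 0)
#4 |R2  (J1 effort already set via bond 0)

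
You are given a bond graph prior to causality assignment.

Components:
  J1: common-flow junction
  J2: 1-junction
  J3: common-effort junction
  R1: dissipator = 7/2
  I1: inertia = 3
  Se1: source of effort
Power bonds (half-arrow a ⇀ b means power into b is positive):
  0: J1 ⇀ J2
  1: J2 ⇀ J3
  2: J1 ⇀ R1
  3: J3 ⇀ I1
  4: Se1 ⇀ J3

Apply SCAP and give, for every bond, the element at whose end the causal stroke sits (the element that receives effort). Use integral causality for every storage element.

bond 4 stroke at J3  (source Se1 imposes e)
bond 1 stroke at J2  (J3 effort already set via bond 4)
bond 3 stroke at I1  (common-e at J3 fixed by 4)
bond 0 stroke at J1  (only one flow-in slot at J2)
bond 2 stroke at R1  (only one flow-in slot at J1)

β0 →J1
β1 →J2
β2 →R1
β3 →I1
β4 →J3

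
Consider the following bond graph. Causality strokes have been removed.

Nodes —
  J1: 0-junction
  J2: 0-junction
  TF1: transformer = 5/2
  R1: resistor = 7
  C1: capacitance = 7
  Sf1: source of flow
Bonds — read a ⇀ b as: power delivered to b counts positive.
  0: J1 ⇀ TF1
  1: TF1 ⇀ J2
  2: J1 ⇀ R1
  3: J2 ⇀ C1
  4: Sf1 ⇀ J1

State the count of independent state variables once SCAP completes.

β4 |Sf1  (Sf1 fixes flow; stroke at Sf1)
β3 |J2  (prefer integral on C1)
β1 |TF1  (J2: bond 3 brought effort, rest push out)
β0 |J1  (TF TF1: opposite of bond 1)
β2 |R1  (0-jn J1 has e-setter on 0)

1  (C1 all integral)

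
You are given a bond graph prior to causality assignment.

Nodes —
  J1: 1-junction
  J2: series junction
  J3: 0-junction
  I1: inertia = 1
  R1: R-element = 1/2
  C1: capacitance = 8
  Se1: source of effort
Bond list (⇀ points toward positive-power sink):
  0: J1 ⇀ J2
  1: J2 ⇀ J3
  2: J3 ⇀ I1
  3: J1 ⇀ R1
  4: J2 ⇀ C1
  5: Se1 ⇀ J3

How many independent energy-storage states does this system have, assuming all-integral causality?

b5 stroke→J3  (Se1 (Se) sets effort on bond)
b1 stroke→J2  (J3: bond 5 brought effort, rest push out)
b2 stroke→I1  (0-jn J3 has e-setter on 5)
b4 stroke→J2  (C1 outputs effort q/C1)
b0 stroke→J1  (only one flow-in slot at J2)
b3 stroke→R1  (J1: last free bond brings flow in)

2  (C1, I1 all integral)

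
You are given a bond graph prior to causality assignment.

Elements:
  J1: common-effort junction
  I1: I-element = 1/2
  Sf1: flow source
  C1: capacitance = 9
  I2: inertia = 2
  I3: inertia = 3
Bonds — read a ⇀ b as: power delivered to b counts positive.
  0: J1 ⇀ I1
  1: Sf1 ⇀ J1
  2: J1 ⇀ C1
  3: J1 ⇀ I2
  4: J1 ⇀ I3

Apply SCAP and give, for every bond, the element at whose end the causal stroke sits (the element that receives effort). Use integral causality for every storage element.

bond 1 stroke at Sf1  (Sf1 (Sf) sets flow on bond)
bond 0 stroke at I1  (prefer integral on I1)
bond 2 stroke at J1  (C1 outputs effort q/C1)
bond 3 stroke at I2  (common-e at J1 fixed by 2)
bond 4 stroke at I3  (J1 effort already set via bond 2)

β0 →I1
β1 →Sf1
β2 →J1
β3 →I2
β4 →I3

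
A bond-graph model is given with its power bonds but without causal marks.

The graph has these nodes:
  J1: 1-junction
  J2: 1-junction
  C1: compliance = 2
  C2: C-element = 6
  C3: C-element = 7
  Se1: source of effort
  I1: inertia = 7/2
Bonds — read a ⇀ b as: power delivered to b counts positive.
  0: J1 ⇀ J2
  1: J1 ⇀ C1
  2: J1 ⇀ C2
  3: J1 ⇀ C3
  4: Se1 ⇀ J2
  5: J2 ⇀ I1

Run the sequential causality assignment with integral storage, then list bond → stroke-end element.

β4 stroke at J2  (Se1: effort source, stroke at far end)
β1 stroke at J1  (C1 integral (e out))
β2 stroke at J1  (prefer integral on C2)
β3 stroke at J1  (C3: C, integral causality)
β0 stroke at J2  (J1: last free bond brings flow in)
β5 stroke at I1  (only one flow-in slot at J2)

β0 stroke→J2
β1 stroke→J1
β2 stroke→J1
β3 stroke→J1
β4 stroke→J2
β5 stroke→I1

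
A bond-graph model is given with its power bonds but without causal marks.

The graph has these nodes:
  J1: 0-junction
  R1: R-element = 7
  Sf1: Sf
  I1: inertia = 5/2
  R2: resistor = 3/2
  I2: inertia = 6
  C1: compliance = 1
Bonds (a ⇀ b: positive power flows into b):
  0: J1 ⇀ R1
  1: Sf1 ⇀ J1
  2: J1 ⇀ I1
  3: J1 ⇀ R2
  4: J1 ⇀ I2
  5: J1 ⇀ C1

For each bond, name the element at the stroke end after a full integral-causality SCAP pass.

bond 0 stroke→R1
bond 1 stroke→Sf1
bond 2 stroke→I1
bond 3 stroke→R2
bond 4 stroke→I2
bond 5 stroke→J1

bond 1 →Sf1  (source Sf1 imposes f)
bond 2 →I1  (I1 outputs flow p/I1)
bond 4 →I2  (I2: I, integral causality)
bond 5 →J1  (C1 integral (e out))
bond 0 →R1  (J1: bond 5 brought effort, rest push out)
bond 3 →R2  (J1 effort already set via bond 5)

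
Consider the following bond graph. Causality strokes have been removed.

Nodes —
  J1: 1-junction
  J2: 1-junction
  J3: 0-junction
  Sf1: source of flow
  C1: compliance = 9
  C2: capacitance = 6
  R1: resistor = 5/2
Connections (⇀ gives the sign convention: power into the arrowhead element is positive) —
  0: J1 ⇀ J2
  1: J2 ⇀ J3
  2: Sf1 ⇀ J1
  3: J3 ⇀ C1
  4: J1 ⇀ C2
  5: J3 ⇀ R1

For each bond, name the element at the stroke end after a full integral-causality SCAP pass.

b0 |J1
b1 |J2
b2 |Sf1
b3 |J3
b4 |J1
b5 |R1

bond 2 |Sf1  (Sf1 (Sf) sets flow on bond)
bond 0 |J1  (common-f at J1 fixed by 2)
bond 4 |J1  (common-f at J1 fixed by 2)
bond 1 |J2  (J2: bond 0 brought flow, rest push out)
bond 3 |J3  (C1: C, integral causality)
bond 5 |R1  (common-e at J3 fixed by 3)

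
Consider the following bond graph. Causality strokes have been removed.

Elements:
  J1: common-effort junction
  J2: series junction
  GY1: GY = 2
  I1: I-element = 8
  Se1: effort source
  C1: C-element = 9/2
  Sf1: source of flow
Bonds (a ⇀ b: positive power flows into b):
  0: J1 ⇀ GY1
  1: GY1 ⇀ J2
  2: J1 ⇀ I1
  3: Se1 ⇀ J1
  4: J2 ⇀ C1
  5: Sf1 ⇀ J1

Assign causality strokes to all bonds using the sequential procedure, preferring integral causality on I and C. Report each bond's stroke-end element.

#0 |GY1
#1 |GY1
#2 |I1
#3 |J1
#4 |J2
#5 |Sf1

β3 stroke at J1  (source Se1 imposes e)
β5 stroke at Sf1  (source Sf1 imposes f)
β0 stroke at GY1  (0-jn J1 has e-setter on 3)
β2 stroke at I1  (common-e at J1 fixed by 3)
β1 stroke at GY1  (GY GY1: same side as bond 0)
β4 stroke at J2  (1-jn J2 has f-setter on 1)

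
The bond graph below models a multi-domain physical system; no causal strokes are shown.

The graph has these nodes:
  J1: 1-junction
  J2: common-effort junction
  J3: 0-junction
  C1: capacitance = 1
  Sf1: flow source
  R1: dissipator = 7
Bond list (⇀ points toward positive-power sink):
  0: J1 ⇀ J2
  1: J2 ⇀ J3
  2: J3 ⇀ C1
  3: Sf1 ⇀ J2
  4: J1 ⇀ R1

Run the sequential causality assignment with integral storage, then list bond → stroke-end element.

#0 |J1
#1 |J2
#2 |J3
#3 |Sf1
#4 |R1

bond 3 stroke→Sf1  (Sf1 fixes flow; stroke at Sf1)
bond 2 stroke→J3  (C1 integral (e out))
bond 1 stroke→J2  (0-jn J3 has e-setter on 2)
bond 0 stroke→J1  (J2 effort already set via bond 1)
bond 4 stroke→R1  (closing 1-jn rule on J1)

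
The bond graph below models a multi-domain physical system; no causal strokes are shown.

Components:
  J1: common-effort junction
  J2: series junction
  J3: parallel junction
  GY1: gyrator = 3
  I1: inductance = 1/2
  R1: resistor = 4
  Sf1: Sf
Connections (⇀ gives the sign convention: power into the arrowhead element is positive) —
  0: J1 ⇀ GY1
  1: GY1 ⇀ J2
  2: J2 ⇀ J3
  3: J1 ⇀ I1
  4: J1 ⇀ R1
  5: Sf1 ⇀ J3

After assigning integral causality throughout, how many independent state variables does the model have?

1  (I1 all integral)

bond 5 stroke→Sf1  (source Sf1 imposes f)
bond 2 stroke→J3  (only one effort-in slot at J3)
bond 1 stroke→J2  (J2 flow already set via bond 2)
bond 0 stroke→J1  (GY1 both-in/both-out from 1)
bond 3 stroke→I1  (J1: bond 0 brought effort, rest push out)
bond 4 stroke→R1  (common-e at J1 fixed by 0)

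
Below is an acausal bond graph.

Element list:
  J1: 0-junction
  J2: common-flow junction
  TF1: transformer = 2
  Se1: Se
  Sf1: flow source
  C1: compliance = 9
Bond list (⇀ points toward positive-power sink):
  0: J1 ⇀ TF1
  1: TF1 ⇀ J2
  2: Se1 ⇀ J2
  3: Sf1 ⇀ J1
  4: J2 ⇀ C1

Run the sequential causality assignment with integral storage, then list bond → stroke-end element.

bond 2 stroke→J2  (source Se1 imposes e)
bond 3 stroke→Sf1  (source Sf1 imposes f)
bond 0 stroke→J1  (J1: last free bond brings effort in)
bond 1 stroke→TF1  (through TF1, causality passes straight; one stroke at TF1)
bond 4 stroke→J2  (1-jn J2 has f-setter on 1)

bond 0 stroke→J1
bond 1 stroke→TF1
bond 2 stroke→J2
bond 3 stroke→Sf1
bond 4 stroke→J2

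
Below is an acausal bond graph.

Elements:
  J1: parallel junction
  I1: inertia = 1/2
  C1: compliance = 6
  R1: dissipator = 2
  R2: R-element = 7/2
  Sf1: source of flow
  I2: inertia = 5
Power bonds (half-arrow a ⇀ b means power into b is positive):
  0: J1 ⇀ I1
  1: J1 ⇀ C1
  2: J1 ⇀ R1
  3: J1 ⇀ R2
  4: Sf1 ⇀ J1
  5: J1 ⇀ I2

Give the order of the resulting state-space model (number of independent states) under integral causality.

3  (C1, I1, I2 all integral)

#4 →Sf1  (source Sf1 imposes f)
#0 →I1  (I1 outputs flow p/I1)
#1 →J1  (prefer integral on C1)
#2 →R1  (J1 effort already set via bond 1)
#3 →R2  (J1 effort already set via bond 1)
#5 →I2  (J1 effort already set via bond 1)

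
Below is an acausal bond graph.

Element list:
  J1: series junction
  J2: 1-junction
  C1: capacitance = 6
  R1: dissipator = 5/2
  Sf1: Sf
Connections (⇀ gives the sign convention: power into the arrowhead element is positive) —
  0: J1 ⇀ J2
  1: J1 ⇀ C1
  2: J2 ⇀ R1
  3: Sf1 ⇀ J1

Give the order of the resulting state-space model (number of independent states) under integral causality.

β3 stroke at Sf1  (Sf1 fixes flow; stroke at Sf1)
β0 stroke at J1  (J1: bond 3 brought flow, rest push out)
β1 stroke at J1  (J1: bond 3 brought flow, rest push out)
β2 stroke at J2  (J2: bond 0 brought flow, rest push out)

1  (C1 all integral)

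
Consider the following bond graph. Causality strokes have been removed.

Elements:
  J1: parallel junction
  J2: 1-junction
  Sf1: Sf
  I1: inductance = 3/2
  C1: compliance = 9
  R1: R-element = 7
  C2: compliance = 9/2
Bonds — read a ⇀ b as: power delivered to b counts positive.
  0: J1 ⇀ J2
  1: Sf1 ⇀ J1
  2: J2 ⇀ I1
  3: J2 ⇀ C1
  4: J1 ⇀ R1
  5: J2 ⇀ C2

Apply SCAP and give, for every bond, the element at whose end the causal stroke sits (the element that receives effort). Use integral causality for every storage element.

#0 |J2
#1 |Sf1
#2 |I1
#3 |J2
#4 |J1
#5 |J2

b1 →Sf1  (source Sf1 imposes f)
b2 →I1  (prefer integral on I1)
b0 →J2  (J2: bond 2 brought flow, rest push out)
b3 →J2  (1-jn J2 has f-setter on 2)
b5 →J2  (1-jn J2 has f-setter on 2)
b4 →J1  (J1: last free bond brings effort in)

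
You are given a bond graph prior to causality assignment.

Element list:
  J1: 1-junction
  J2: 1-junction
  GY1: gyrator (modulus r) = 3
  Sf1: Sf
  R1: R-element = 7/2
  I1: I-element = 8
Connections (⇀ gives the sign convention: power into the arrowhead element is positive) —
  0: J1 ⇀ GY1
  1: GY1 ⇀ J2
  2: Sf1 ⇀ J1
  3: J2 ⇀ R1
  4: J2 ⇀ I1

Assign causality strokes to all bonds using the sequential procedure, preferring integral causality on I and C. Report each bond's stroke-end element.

bond 0 →J1
bond 1 →J2
bond 2 →Sf1
bond 3 →J2
bond 4 →I1

#2 stroke at Sf1  (Sf1: flow source, stroke at near end)
#0 stroke at J1  (1-jn J1 has f-setter on 2)
#1 stroke at J2  (GY GY1: same side as bond 0)
#4 stroke at I1  (I1 outputs flow p/I1)
#3 stroke at J2  (common-f at J2 fixed by 4)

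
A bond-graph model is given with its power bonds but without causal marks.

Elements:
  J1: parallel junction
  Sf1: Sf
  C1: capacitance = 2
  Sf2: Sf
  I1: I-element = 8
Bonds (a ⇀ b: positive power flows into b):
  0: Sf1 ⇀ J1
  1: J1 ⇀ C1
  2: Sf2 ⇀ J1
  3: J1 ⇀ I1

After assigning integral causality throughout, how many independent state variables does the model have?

β0 |Sf1  (Sf1 (Sf) sets flow on bond)
β2 |Sf2  (Sf2 (Sf) sets flow on bond)
β1 |J1  (C1 outputs effort q/C1)
β3 |I1  (J1: bond 1 brought effort, rest push out)

2  (C1, I1 all integral)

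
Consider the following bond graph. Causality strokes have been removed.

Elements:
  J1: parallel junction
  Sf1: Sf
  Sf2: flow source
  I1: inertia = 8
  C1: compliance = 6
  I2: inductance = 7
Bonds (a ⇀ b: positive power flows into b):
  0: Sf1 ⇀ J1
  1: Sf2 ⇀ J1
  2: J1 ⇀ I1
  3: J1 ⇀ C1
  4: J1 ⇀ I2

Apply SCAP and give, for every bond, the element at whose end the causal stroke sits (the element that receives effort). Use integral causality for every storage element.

#0 stroke→Sf1  (Sf1: flow source, stroke at near end)
#1 stroke→Sf2  (Sf2: flow source, stroke at near end)
#2 stroke→I1  (I1 outputs flow p/I1)
#3 stroke→J1  (prefer integral on C1)
#4 stroke→I2  (0-jn J1 has e-setter on 3)

β0 →Sf1
β1 →Sf2
β2 →I1
β3 →J1
β4 →I2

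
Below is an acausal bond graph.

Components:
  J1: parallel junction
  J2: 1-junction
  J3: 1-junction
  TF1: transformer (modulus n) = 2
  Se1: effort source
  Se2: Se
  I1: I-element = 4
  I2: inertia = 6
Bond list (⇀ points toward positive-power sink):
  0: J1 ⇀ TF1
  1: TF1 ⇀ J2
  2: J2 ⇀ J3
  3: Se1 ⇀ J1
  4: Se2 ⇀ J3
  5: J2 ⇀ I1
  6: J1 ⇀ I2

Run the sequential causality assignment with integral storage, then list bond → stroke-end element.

b0 →TF1
b1 →J2
b2 →J2
b3 →J1
b4 →J3
b5 →I1
b6 →I2

#3 stroke at J1  (Se1: effort source, stroke at far end)
#4 stroke at J3  (Se2: effort source, stroke at far end)
#0 stroke at TF1  (common-e at J1 fixed by 3)
#6 stroke at I2  (J1: bond 3 brought effort, rest push out)
#2 stroke at J2  (J3 needs exactly one f-in)
#1 stroke at J2  (TF1 one-in-one-out from 0)
#5 stroke at I1  (closing 1-jn rule on J2)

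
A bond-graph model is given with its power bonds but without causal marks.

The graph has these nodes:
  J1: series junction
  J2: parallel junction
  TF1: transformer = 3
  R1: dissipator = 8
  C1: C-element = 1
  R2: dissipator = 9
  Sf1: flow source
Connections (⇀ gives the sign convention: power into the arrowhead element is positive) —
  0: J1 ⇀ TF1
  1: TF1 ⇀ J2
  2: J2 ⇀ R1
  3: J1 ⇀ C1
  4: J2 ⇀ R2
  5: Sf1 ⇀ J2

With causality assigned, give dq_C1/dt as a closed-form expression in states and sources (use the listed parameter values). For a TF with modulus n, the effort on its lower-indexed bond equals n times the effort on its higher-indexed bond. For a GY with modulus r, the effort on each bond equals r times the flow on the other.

dq_C1/dt = -F_Sf1/3 - 17*q_C1/648

b5 →Sf1  (Sf1 (Sf) sets flow on bond)
b3 →J1  (prefer integral on C1)
b0 →TF1  (J1: last free bond brings flow in)
b1 →J2  (TF TF1: opposite of bond 0)
b2 →R1  (J2: bond 1 brought effort, rest push out)
b4 →R2  (common-e at J2 fixed by 1)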